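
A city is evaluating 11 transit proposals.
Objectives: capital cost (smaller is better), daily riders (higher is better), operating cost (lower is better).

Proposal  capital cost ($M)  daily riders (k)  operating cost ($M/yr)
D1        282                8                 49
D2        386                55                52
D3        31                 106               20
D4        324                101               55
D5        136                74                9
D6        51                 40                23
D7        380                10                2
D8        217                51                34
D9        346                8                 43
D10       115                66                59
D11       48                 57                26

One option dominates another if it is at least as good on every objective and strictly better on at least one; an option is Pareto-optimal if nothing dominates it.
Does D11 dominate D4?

D11 vs D4: D11 is worse on daily riders (57 vs 101), so it does not dominate D4.

No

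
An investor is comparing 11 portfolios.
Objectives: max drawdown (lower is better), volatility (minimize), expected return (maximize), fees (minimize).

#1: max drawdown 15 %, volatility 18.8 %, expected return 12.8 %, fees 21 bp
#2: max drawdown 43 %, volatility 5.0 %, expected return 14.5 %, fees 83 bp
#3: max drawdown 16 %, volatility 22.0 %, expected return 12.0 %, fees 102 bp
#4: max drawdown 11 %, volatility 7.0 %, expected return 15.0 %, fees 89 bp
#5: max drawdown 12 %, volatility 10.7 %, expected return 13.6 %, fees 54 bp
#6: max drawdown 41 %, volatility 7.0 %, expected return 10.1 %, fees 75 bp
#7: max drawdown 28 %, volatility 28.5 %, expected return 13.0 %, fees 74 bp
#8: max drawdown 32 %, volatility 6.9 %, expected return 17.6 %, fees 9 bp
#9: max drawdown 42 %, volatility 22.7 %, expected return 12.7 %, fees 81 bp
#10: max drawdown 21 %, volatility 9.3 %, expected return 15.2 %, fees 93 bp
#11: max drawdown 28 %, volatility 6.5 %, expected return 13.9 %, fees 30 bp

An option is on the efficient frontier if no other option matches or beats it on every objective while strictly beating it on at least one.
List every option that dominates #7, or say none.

#5: max drawdown 12≤28, volatility 10.7≤28.5, expected return 13.6≥13.0, fees 54≤74 — dominates #7.
#11: max drawdown 28≤28, volatility 6.5≤28.5, expected return 13.9≥13.0, fees 30≤74 — dominates #7.
Others (#1, #2, #3, #4, #6, #8, #9, #10) are each worse than #7 on at least one objective.

#5, #11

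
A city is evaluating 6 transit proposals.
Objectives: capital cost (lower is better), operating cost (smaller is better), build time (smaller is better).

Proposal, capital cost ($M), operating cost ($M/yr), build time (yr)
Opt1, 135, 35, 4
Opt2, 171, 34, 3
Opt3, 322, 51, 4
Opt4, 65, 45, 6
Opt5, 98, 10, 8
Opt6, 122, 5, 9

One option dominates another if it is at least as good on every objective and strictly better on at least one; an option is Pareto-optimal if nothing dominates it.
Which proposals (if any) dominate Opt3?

Opt1, Opt2

Opt1: capital cost 135≤322, operating cost 35≤51, build time 4≤4 — dominates Opt3.
Opt2: capital cost 171≤322, operating cost 34≤51, build time 3≤4 — dominates Opt3.
Others (Opt4, Opt5, Opt6) are each worse than Opt3 on at least one objective.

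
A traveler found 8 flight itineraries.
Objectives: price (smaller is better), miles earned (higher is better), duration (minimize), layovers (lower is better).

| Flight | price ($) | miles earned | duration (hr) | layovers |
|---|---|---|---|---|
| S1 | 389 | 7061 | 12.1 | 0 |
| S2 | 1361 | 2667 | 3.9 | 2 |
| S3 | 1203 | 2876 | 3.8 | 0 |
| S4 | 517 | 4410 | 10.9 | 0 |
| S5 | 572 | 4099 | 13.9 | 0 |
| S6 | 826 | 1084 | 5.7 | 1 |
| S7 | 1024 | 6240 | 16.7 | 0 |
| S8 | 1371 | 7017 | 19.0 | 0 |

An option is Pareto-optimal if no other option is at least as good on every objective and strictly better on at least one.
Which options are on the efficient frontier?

S1: not dominated (best price).
S2: dominated by S3 (price 1203≤1361, miles earned 2876≥2667, duration 3.8≤3.9, layovers 0≤2).
S3: not dominated (best duration).
S4: not dominated.
S5: dominated by S1 (price 389≤572, miles earned 7061≥4099, duration 12.1≤13.9, layovers 0≤0).
S6: not dominated.
S7: dominated by S1 (price 389≤1024, miles earned 7061≥6240, duration 12.1≤16.7, layovers 0≤0).
S8: dominated by S1 (price 389≤1371, miles earned 7061≥7017, duration 12.1≤19.0, layovers 0≤0).

S1, S3, S4, S6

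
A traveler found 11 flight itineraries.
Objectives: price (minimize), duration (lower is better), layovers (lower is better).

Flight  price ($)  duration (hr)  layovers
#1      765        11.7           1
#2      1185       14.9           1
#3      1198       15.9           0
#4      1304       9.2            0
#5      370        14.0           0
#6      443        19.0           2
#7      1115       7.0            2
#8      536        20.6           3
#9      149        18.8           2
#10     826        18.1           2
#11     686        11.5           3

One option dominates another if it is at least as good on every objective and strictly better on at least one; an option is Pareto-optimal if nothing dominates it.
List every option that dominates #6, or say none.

#5, #9

#5: price 370≤443, duration 14.0≤19.0, layovers 0≤2 — dominates #6.
#9: price 149≤443, duration 18.8≤19.0, layovers 2≤2 — dominates #6.
Others (#1, #2, #3, #4, #7, #8, #10, #11) are each worse than #6 on at least one objective.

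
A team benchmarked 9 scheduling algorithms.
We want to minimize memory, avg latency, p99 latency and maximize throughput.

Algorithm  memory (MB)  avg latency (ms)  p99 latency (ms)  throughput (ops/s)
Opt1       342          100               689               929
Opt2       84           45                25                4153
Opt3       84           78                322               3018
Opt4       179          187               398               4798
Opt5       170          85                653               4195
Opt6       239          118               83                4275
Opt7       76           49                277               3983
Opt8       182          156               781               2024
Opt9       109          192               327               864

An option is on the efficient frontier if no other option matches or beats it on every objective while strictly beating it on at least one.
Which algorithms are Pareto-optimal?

Opt2, Opt4, Opt5, Opt6, Opt7

Opt1: dominated by Opt2 (memory 84≤342, avg latency 45≤100, p99 latency 25≤689, throughput 4153≥929).
Opt2: not dominated (best avg latency).
Opt3: dominated by Opt2 (memory 84≤84, avg latency 45≤78, p99 latency 25≤322, throughput 4153≥3018).
Opt4: not dominated (best throughput).
Opt5: not dominated.
Opt6: not dominated.
Opt7: not dominated (best memory).
Opt8: dominated by Opt2 (memory 84≤182, avg latency 45≤156, p99 latency 25≤781, throughput 4153≥2024).
Opt9: dominated by Opt2 (memory 84≤109, avg latency 45≤192, p99 latency 25≤327, throughput 4153≥864).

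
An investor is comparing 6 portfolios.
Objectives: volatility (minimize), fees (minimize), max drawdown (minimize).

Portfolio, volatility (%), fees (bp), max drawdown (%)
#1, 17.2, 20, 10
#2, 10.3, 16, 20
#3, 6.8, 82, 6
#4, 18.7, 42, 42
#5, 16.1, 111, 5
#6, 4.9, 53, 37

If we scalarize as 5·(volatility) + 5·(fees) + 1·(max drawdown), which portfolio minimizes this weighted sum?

#2

#1: 5·17.2 + 5·20 + 1·10 = 196.0
#2: 5·10.3 + 5·16 + 1·20 = 151.5
#3: 5·6.8 + 5·82 + 1·6 = 450.0
#4: 5·18.7 + 5·42 + 1·42 = 345.5
#5: 5·16.1 + 5·111 + 1·5 = 640.5
#6: 5·4.9 + 5·53 + 1·37 = 326.5
Lowest: #2 at 151.5.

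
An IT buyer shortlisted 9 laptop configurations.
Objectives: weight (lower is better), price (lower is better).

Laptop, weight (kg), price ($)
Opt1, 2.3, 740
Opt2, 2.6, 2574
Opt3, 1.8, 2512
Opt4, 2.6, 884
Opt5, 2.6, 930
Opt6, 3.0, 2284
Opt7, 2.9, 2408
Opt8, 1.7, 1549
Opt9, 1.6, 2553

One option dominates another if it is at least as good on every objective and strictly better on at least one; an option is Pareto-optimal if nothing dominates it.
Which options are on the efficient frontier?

Opt1, Opt8, Opt9

Opt1: not dominated (best price).
Opt2: dominated by Opt1 (weight 2.3≤2.6, price 740≤2574).
Opt3: dominated by Opt8 (weight 1.7≤1.8, price 1549≤2512).
Opt4: dominated by Opt1 (weight 2.3≤2.6, price 740≤884).
Opt5: dominated by Opt1 (weight 2.3≤2.6, price 740≤930).
Opt6: dominated by Opt1 (weight 2.3≤3.0, price 740≤2284).
Opt7: dominated by Opt1 (weight 2.3≤2.9, price 740≤2408).
Opt8: not dominated.
Opt9: not dominated (best weight).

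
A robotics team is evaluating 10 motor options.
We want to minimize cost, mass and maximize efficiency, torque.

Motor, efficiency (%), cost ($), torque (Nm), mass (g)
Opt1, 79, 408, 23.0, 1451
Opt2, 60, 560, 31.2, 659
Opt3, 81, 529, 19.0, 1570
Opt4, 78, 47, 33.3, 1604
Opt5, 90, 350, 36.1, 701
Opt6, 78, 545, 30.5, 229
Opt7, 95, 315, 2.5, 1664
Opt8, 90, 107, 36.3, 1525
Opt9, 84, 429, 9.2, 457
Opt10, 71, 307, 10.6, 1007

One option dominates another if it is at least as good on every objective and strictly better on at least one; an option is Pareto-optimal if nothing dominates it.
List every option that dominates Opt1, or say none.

Opt5

Opt5: efficiency 90≥79, cost 350≤408, torque 36.1≥23.0, mass 701≤1451 — dominates Opt1.
Others (Opt2, Opt3, Opt4, Opt6, Opt7, Opt8, Opt9, Opt10) are each worse than Opt1 on at least one objective.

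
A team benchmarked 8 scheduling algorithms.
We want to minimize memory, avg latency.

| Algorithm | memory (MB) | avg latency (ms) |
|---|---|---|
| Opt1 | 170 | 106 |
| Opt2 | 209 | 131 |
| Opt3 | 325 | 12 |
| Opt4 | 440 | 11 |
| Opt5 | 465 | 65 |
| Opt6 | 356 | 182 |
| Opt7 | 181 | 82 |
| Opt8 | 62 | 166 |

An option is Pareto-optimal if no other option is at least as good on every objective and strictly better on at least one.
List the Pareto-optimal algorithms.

Opt1: not dominated.
Opt2: dominated by Opt1 (memory 170≤209, avg latency 106≤131).
Opt3: not dominated.
Opt4: not dominated (best avg latency).
Opt5: dominated by Opt3 (memory 325≤465, avg latency 12≤65).
Opt6: dominated by Opt1 (memory 170≤356, avg latency 106≤182).
Opt7: not dominated.
Opt8: not dominated (best memory).

Opt1, Opt3, Opt4, Opt7, Opt8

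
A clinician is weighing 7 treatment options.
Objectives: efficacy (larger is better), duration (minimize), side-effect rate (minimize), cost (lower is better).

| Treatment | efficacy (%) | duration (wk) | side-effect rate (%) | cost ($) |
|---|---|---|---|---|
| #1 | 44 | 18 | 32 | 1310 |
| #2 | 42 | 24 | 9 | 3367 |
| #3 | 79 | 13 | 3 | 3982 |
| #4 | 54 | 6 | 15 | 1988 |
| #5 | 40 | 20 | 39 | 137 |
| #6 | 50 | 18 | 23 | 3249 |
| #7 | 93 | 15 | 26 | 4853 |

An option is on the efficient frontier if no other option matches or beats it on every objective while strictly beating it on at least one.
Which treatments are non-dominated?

#1: not dominated.
#2: not dominated.
#3: not dominated (best side-effect rate).
#4: not dominated (best duration).
#5: not dominated (best cost).
#6: dominated by #4 (efficacy 54≥50, duration 6≤18, side-effect rate 15≤23, cost 1988≤3249).
#7: not dominated (best efficacy).

#1, #2, #3, #4, #5, #7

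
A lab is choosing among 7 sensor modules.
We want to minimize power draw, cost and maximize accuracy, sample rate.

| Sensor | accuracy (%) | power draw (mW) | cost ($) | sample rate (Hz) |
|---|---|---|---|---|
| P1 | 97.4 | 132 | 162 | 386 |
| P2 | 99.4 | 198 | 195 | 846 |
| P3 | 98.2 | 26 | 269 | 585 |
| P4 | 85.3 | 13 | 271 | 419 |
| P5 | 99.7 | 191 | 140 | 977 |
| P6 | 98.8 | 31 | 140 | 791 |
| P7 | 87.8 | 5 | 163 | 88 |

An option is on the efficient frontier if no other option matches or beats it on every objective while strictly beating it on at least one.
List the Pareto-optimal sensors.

P3, P4, P5, P6, P7

P1: dominated by P6 (accuracy 98.8≥97.4, power draw 31≤132, cost 140≤162, sample rate 791≥386).
P2: dominated by P5 (accuracy 99.7≥99.4, power draw 191≤198, cost 140≤195, sample rate 977≥846).
P3: not dominated.
P4: not dominated.
P5: not dominated (best accuracy).
P6: not dominated.
P7: not dominated (best power draw).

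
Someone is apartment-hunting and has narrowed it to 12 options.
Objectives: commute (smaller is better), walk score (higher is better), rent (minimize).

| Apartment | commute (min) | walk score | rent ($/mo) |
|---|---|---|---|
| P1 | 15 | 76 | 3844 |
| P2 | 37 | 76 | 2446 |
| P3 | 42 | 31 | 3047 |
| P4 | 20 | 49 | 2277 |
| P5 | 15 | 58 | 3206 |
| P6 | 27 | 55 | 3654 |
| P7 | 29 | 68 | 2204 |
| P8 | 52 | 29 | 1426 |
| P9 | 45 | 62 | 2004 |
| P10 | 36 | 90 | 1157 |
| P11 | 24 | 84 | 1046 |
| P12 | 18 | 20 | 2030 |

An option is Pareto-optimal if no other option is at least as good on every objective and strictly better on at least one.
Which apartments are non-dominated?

P1: not dominated.
P2: dominated by P10 (commute 36≤37, walk score 90≥76, rent 1157≤2446).
P3: dominated by P2 (commute 37≤42, walk score 76≥31, rent 2446≤3047).
P4: not dominated.
P5: not dominated.
P6: dominated by P5 (commute 15≤27, walk score 58≥55, rent 3206≤3654).
P7: dominated by P11 (commute 24≤29, walk score 84≥68, rent 1046≤2204).
P8: dominated by P10 (commute 36≤52, walk score 90≥29, rent 1157≤1426).
P9: dominated by P10 (commute 36≤45, walk score 90≥62, rent 1157≤2004).
P10: not dominated (best walk score).
P11: not dominated (best rent).
P12: not dominated.

P1, P4, P5, P10, P11, P12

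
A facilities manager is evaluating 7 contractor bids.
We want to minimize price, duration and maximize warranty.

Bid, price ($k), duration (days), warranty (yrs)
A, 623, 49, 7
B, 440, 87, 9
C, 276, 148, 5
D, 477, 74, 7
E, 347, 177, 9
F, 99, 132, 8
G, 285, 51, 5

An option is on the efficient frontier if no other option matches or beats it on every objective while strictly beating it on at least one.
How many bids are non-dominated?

A: not dominated (best duration).
B: not dominated.
C: dominated by F (price 99≤276, duration 132≤148, warranty 8≥5).
D: not dominated.
E: not dominated.
F: not dominated (best price).
G: not dominated.
Pareto-optimal: A, B, D, E, F, G → 6.

6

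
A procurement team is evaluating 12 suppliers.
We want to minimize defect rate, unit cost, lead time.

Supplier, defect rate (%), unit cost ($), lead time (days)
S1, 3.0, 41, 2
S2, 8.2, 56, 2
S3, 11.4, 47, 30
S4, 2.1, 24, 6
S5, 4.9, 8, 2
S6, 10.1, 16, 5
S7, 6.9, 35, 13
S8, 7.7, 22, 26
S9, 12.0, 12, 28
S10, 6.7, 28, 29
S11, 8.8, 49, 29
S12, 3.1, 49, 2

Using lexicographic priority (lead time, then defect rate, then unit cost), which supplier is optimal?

First minimize lead time: best is 2, kept {S1, S2, S5, S12}.
Then minimize defect rate: best is 3.0, kept {S1}.

S1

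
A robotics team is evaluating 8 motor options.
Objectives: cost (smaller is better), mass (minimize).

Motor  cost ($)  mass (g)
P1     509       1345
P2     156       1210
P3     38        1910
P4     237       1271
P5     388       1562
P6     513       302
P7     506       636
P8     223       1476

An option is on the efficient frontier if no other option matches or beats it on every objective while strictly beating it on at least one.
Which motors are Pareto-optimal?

P2, P3, P6, P7

P1: dominated by P2 (cost 156≤509, mass 1210≤1345).
P2: not dominated.
P3: not dominated (best cost).
P4: dominated by P2 (cost 156≤237, mass 1210≤1271).
P5: dominated by P2 (cost 156≤388, mass 1210≤1562).
P6: not dominated (best mass).
P7: not dominated.
P8: dominated by P2 (cost 156≤223, mass 1210≤1476).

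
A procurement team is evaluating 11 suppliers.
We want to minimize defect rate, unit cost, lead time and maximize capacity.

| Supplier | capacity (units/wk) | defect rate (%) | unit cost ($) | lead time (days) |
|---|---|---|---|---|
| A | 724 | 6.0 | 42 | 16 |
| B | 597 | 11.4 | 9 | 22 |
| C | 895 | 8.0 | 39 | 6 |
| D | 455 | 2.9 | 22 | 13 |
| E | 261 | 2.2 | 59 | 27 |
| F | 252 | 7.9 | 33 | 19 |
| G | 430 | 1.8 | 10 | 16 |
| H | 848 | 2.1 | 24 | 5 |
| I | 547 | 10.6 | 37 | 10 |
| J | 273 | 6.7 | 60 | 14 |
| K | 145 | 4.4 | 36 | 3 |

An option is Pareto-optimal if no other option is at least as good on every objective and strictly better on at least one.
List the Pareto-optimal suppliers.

B, C, D, G, H, K

A: dominated by H (capacity 848≥724, defect rate 2.1≤6.0, unit cost 24≤42, lead time 5≤16).
B: not dominated (best unit cost).
C: not dominated (best capacity).
D: not dominated.
E: dominated by G (capacity 430≥261, defect rate 1.8≤2.2, unit cost 10≤59, lead time 16≤27).
F: dominated by D (capacity 455≥252, defect rate 2.9≤7.9, unit cost 22≤33, lead time 13≤19).
G: not dominated (best defect rate).
H: not dominated.
I: dominated by H (capacity 848≥547, defect rate 2.1≤10.6, unit cost 24≤37, lead time 5≤10).
J: dominated by D (capacity 455≥273, defect rate 2.9≤6.7, unit cost 22≤60, lead time 13≤14).
K: not dominated (best lead time).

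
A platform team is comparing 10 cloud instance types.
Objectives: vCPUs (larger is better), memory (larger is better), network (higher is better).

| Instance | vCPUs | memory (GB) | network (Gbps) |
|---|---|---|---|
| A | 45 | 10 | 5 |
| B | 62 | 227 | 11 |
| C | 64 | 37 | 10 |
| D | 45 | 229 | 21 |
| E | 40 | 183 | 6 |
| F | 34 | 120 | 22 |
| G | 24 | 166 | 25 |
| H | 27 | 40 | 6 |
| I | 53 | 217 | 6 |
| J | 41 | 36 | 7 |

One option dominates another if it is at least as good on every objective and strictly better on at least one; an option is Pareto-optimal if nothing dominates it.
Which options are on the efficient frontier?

B, C, D, F, G

A: dominated by B (vCPUs 62≥45, memory 227≥10, network 11≥5).
B: not dominated.
C: not dominated (best vCPUs).
D: not dominated (best memory).
E: dominated by B (vCPUs 62≥40, memory 227≥183, network 11≥6).
F: not dominated.
G: not dominated (best network).
H: dominated by B (vCPUs 62≥27, memory 227≥40, network 11≥6).
I: dominated by B (vCPUs 62≥53, memory 227≥217, network 11≥6).
J: dominated by B (vCPUs 62≥41, memory 227≥36, network 11≥7).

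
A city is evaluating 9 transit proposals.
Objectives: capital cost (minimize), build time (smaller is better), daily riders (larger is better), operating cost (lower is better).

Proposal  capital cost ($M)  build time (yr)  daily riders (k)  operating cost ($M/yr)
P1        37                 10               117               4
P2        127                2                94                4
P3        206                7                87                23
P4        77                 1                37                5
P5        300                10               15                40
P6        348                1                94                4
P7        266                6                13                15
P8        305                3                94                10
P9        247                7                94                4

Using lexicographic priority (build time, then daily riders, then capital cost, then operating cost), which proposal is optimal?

P6

First minimize build time: best is 1, kept {P4, P6}.
Then maximize daily riders: best is 94, kept {P6}.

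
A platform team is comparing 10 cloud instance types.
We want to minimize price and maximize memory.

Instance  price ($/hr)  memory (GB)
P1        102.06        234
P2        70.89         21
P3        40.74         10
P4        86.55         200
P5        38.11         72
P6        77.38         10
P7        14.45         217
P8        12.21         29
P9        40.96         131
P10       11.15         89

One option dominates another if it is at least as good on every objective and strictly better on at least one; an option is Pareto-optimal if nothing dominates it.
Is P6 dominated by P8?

Yes

P8 vs P6: price 12.21≤77.38, memory 29≥10 — P8 is at least as good on every objective with at least one strict improvement.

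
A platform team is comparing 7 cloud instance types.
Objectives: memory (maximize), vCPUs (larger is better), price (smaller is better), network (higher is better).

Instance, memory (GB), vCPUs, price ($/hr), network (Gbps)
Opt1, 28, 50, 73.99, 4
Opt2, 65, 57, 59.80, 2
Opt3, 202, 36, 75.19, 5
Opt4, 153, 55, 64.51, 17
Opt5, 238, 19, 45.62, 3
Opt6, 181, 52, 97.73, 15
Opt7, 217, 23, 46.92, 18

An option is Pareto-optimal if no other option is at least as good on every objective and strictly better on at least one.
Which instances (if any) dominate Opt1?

Opt4: memory 153≥28, vCPUs 55≥50, price 64.51≤73.99, network 17≥4 — dominates Opt1.
Others (Opt2, Opt3, Opt5, Opt6, Opt7) are each worse than Opt1 on at least one objective.

Opt4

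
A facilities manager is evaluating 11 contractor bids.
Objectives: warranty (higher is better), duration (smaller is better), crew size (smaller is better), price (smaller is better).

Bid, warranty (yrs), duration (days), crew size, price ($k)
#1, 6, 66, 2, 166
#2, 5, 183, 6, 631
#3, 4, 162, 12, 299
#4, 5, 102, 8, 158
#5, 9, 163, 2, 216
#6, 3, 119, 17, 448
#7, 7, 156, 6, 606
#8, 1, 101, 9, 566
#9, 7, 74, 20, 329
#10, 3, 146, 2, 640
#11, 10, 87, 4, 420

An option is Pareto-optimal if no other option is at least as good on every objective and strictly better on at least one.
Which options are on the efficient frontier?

#1, #4, #5, #9, #11

#1: not dominated (best duration).
#2: dominated by #1 (warranty 6≥5, duration 66≤183, crew size 2≤6, price 166≤631).
#3: dominated by #1 (warranty 6≥4, duration 66≤162, crew size 2≤12, price 166≤299).
#4: not dominated (best price).
#5: not dominated.
#6: dominated by #1 (warranty 6≥3, duration 66≤119, crew size 2≤17, price 166≤448).
#7: dominated by #11 (warranty 10≥7, duration 87≤156, crew size 4≤6, price 420≤606).
#8: dominated by #1 (warranty 6≥1, duration 66≤101, crew size 2≤9, price 166≤566).
#9: not dominated.
#10: dominated by #1 (warranty 6≥3, duration 66≤146, crew size 2≤2, price 166≤640).
#11: not dominated (best warranty).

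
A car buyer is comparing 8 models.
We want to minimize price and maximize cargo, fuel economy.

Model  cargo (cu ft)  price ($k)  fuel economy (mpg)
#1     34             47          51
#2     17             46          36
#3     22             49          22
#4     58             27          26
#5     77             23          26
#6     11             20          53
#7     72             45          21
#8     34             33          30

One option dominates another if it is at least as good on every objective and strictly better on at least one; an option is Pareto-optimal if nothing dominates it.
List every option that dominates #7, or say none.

#5

#5: cargo 77≥72, price 23≤45, fuel economy 26≥21 — dominates #7.
Others (#1, #2, #3, #4, #6, #8) are each worse than #7 on at least one objective.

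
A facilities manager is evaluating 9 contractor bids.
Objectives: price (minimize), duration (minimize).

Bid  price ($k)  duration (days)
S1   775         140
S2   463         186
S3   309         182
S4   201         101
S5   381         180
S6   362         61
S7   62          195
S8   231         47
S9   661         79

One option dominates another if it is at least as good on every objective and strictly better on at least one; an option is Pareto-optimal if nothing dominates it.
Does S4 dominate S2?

Yes

S4 vs S2: price 201≤463, duration 101≤186 — S4 is at least as good on every objective with at least one strict improvement.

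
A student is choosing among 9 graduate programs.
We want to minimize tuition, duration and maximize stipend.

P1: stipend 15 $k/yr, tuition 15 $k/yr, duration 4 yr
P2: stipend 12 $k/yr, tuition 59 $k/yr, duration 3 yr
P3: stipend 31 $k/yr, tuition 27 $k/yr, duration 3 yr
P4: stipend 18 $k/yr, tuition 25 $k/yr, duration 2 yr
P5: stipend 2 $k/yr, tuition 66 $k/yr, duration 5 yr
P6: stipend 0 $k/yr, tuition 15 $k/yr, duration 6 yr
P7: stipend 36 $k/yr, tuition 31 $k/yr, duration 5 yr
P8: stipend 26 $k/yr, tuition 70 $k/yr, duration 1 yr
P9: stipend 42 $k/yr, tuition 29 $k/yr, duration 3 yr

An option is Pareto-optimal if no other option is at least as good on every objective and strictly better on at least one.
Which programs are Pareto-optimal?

P1: not dominated.
P2: dominated by P3 (stipend 31≥12, tuition 27≤59, duration 3≤3).
P3: not dominated.
P4: not dominated.
P5: dominated by P1 (stipend 15≥2, tuition 15≤66, duration 4≤5).
P6: dominated by P1 (stipend 15≥0, tuition 15≤15, duration 4≤6).
P7: dominated by P9 (stipend 42≥36, tuition 29≤31, duration 3≤5).
P8: not dominated (best duration).
P9: not dominated (best stipend).

P1, P3, P4, P8, P9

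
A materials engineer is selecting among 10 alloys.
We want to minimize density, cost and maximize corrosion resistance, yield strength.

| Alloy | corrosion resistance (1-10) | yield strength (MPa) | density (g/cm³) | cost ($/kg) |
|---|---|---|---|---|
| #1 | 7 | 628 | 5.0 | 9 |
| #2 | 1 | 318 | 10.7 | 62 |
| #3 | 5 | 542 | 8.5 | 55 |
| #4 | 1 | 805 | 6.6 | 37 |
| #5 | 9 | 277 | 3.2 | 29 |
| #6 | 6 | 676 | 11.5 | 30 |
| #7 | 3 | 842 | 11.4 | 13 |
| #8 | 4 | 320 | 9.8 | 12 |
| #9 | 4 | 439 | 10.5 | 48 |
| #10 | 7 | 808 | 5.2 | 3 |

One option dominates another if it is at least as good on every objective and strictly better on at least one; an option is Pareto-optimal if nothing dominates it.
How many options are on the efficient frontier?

4

#1: not dominated.
#2: dominated by #1 (corrosion resistance 7≥1, yield strength 628≥318, density 5.0≤10.7, cost 9≤62).
#3: dominated by #1 (corrosion resistance 7≥5, yield strength 628≥542, density 5.0≤8.5, cost 9≤55).
#4: dominated by #10 (corrosion resistance 7≥1, yield strength 808≥805, density 5.2≤6.6, cost 3≤37).
#5: not dominated (best corrosion resistance).
#6: dominated by #10 (corrosion resistance 7≥6, yield strength 808≥676, density 5.2≤11.5, cost 3≤30).
#7: not dominated (best yield strength).
#8: dominated by #1 (corrosion resistance 7≥4, yield strength 628≥320, density 5.0≤9.8, cost 9≤12).
#9: dominated by #1 (corrosion resistance 7≥4, yield strength 628≥439, density 5.0≤10.5, cost 9≤48).
#10: not dominated (best cost).
Pareto-optimal: #1, #5, #7, #10 → 4.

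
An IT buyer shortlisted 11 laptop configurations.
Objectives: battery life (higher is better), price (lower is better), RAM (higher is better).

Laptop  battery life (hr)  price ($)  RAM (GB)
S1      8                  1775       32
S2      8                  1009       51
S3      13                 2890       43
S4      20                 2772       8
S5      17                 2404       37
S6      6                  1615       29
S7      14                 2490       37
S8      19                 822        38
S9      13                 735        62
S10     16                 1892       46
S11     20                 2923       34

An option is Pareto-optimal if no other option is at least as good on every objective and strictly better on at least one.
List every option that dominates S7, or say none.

S5: battery life 17≥14, price 2404≤2490, RAM 37≥37 — dominates S7.
S8: battery life 19≥14, price 822≤2490, RAM 38≥37 — dominates S7.
S10: battery life 16≥14, price 1892≤2490, RAM 46≥37 — dominates S7.
Others (S1, S2, S3, S4, S6, S9, S11) are each worse than S7 on at least one objective.

S5, S8, S10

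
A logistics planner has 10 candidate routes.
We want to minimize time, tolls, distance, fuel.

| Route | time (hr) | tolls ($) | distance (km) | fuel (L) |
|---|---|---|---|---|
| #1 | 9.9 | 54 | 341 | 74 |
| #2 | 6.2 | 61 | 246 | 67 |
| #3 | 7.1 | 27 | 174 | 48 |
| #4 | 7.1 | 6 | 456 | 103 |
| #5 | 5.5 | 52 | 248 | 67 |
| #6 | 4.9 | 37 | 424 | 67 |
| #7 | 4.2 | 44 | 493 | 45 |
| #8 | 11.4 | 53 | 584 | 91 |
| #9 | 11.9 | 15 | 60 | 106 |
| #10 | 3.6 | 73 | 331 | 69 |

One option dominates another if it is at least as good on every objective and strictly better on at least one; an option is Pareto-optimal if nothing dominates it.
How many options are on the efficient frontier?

#1: dominated by #3 (time 7.1≤9.9, tolls 27≤54, distance 174≤341, fuel 48≤74).
#2: not dominated.
#3: not dominated.
#4: not dominated (best tolls).
#5: not dominated.
#6: not dominated.
#7: not dominated (best fuel).
#8: dominated by #3 (time 7.1≤11.4, tolls 27≤53, distance 174≤584, fuel 48≤91).
#9: not dominated (best distance).
#10: not dominated (best time).
Pareto-optimal: #2, #3, #4, #5, #6, #7, #9, #10 → 8.

8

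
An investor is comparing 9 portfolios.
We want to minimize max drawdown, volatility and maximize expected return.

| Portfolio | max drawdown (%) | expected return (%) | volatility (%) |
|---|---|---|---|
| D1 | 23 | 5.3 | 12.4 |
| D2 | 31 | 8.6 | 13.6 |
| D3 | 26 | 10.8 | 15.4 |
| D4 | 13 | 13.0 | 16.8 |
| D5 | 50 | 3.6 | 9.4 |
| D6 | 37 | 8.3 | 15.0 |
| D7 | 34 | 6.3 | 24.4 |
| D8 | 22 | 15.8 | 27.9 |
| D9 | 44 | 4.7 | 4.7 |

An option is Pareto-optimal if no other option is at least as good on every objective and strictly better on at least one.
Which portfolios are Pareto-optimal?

D1: not dominated.
D2: not dominated.
D3: not dominated.
D4: not dominated (best max drawdown).
D5: dominated by D9 (max drawdown 44≤50, expected return 4.7≥3.6, volatility 4.7≤9.4).
D6: dominated by D2 (max drawdown 31≤37, expected return 8.6≥8.3, volatility 13.6≤15.0).
D7: dominated by D2 (max drawdown 31≤34, expected return 8.6≥6.3, volatility 13.6≤24.4).
D8: not dominated (best expected return).
D9: not dominated (best volatility).

D1, D2, D3, D4, D8, D9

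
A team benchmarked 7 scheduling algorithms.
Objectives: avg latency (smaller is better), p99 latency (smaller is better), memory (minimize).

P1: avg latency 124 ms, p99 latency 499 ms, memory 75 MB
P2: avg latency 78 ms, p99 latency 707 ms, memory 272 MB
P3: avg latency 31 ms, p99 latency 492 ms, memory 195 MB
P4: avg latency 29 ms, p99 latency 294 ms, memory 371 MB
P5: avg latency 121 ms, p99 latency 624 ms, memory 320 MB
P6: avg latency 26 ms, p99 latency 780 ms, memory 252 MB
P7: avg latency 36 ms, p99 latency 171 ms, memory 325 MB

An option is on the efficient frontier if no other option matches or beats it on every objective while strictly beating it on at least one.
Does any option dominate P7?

P1: worse on avg latency (124 vs 36).
P2: worse on avg latency (78 vs 36).
P3: worse on p99 latency (492 vs 171).
P4: worse on p99 latency (294 vs 171).
P5: worse on avg latency (121 vs 36).
P6: worse on p99 latency (780 vs 171).
No option is at least as good as P7 on every objective and strictly better on one.

No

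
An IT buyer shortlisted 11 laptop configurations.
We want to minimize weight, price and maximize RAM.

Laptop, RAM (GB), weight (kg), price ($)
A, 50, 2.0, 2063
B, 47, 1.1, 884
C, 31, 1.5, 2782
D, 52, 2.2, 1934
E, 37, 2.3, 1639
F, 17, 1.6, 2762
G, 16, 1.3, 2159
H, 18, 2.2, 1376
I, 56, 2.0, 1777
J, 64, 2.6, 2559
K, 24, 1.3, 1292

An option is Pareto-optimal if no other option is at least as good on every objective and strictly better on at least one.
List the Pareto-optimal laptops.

B, I, J

A: dominated by I (RAM 56≥50, weight 2.0≤2.0, price 1777≤2063).
B: not dominated (best weight).
C: dominated by B (RAM 47≥31, weight 1.1≤1.5, price 884≤2782).
D: dominated by I (RAM 56≥52, weight 2.0≤2.2, price 1777≤1934).
E: dominated by B (RAM 47≥37, weight 1.1≤2.3, price 884≤1639).
F: dominated by B (RAM 47≥17, weight 1.1≤1.6, price 884≤2762).
G: dominated by B (RAM 47≥16, weight 1.1≤1.3, price 884≤2159).
H: dominated by B (RAM 47≥18, weight 1.1≤2.2, price 884≤1376).
I: not dominated.
J: not dominated (best RAM).
K: dominated by B (RAM 47≥24, weight 1.1≤1.3, price 884≤1292).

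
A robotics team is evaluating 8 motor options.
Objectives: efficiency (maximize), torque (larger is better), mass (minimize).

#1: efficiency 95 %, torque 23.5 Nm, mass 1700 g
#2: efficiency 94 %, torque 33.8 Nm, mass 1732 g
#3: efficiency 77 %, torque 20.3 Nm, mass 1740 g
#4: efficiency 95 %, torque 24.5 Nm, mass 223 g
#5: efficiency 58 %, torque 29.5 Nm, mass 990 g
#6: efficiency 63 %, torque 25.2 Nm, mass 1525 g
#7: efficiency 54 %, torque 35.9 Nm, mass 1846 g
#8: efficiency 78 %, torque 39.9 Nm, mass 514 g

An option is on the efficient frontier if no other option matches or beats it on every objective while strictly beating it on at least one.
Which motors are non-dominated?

#1: dominated by #4 (efficiency 95≥95, torque 24.5≥23.5, mass 223≤1700).
#2: not dominated.
#3: dominated by #1 (efficiency 95≥77, torque 23.5≥20.3, mass 1700≤1740).
#4: not dominated (best mass).
#5: dominated by #8 (efficiency 78≥58, torque 39.9≥29.5, mass 514≤990).
#6: dominated by #8 (efficiency 78≥63, torque 39.9≥25.2, mass 514≤1525).
#7: dominated by #8 (efficiency 78≥54, torque 39.9≥35.9, mass 514≤1846).
#8: not dominated (best torque).

#2, #4, #8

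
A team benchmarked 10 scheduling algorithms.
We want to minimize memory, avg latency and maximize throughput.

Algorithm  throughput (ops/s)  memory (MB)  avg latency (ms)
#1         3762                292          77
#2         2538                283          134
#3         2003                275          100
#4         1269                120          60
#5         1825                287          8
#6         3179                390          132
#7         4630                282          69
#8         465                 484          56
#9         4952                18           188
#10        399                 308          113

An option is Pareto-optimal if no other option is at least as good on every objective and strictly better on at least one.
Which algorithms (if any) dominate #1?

#7

#7: throughput 4630≥3762, memory 282≤292, avg latency 69≤77 — dominates #1.
Others (#2, #3, #4, #5, #6, #8, #9, #10) are each worse than #1 on at least one objective.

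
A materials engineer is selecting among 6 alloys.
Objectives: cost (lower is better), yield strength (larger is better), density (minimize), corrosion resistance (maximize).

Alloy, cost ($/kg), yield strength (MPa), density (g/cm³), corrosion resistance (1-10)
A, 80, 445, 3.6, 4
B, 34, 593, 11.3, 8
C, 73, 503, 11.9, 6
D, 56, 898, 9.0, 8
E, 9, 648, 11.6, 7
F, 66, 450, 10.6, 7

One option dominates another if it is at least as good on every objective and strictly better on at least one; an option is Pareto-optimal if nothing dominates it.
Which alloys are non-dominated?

A: not dominated (best density).
B: not dominated.
C: dominated by B (cost 34≤73, yield strength 593≥503, density 11.3≤11.9, corrosion resistance 8≥6).
D: not dominated (best yield strength).
E: not dominated (best cost).
F: dominated by D (cost 56≤66, yield strength 898≥450, density 9.0≤10.6, corrosion resistance 8≥7).

A, B, D, E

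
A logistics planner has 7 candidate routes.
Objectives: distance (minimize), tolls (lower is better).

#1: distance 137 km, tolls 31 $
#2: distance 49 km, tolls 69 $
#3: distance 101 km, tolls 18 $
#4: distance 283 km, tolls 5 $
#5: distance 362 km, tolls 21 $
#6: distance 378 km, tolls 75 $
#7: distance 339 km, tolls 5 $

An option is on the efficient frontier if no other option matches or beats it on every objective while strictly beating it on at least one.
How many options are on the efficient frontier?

#1: dominated by #3 (distance 101≤137, tolls 18≤31).
#2: not dominated (best distance).
#3: not dominated.
#4: not dominated.
#5: dominated by #3 (distance 101≤362, tolls 18≤21).
#6: dominated by #1 (distance 137≤378, tolls 31≤75).
#7: dominated by #4 (distance 283≤339, tolls 5≤5).
Pareto-optimal: #2, #3, #4 → 3.

3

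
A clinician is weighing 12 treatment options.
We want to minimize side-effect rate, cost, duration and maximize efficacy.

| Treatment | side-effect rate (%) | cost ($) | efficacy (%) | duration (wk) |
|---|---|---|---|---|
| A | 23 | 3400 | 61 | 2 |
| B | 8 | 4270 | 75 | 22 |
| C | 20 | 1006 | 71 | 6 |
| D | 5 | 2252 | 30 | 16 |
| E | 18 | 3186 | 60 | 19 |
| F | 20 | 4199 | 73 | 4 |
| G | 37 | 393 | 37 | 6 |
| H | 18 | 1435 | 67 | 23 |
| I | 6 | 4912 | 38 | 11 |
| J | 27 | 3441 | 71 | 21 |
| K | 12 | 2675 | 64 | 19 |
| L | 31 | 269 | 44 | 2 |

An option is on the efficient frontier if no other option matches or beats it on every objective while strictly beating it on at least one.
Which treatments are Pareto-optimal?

A, B, C, D, F, H, I, K, L

A: not dominated.
B: not dominated (best efficacy).
C: not dominated.
D: not dominated (best side-effect rate).
E: dominated by K (side-effect rate 12≤18, cost 2675≤3186, efficacy 64≥60, duration 19≤19).
F: not dominated.
G: dominated by L (side-effect rate 31≤37, cost 269≤393, efficacy 44≥37, duration 2≤6).
H: not dominated.
I: not dominated.
J: dominated by C (side-effect rate 20≤27, cost 1006≤3441, efficacy 71≥71, duration 6≤21).
K: not dominated.
L: not dominated (best cost).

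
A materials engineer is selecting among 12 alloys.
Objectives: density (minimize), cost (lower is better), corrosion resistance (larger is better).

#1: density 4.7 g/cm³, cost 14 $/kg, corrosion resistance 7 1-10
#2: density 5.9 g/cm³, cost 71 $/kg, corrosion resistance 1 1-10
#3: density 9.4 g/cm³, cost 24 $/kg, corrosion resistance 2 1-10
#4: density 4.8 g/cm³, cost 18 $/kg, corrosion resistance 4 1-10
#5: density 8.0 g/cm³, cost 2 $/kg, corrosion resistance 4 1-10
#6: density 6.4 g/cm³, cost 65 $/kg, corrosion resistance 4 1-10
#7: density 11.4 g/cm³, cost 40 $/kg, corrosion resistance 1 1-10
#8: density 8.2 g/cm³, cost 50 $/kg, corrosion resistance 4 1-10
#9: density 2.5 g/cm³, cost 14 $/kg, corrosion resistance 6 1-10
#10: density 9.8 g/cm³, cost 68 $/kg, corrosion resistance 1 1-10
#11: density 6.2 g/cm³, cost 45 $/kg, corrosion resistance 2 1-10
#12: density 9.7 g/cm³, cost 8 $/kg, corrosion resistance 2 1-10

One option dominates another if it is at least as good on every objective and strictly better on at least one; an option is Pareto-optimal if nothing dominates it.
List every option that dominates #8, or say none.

#1, #4, #5, #9

#1: density 4.7≤8.2, cost 14≤50, corrosion resistance 7≥4 — dominates #8.
#4: density 4.8≤8.2, cost 18≤50, corrosion resistance 4≥4 — dominates #8.
#5: density 8.0≤8.2, cost 2≤50, corrosion resistance 4≥4 — dominates #8.
#9: density 2.5≤8.2, cost 14≤50, corrosion resistance 6≥4 — dominates #8.
Others (#2, #3, #6, #7, #10, #11, #12) are each worse than #8 on at least one objective.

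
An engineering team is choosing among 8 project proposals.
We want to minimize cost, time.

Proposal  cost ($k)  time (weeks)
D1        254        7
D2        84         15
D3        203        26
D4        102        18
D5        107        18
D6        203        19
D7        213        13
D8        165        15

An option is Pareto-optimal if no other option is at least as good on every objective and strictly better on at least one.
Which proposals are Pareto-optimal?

D1, D2, D7

D1: not dominated (best time).
D2: not dominated (best cost).
D3: dominated by D2 (cost 84≤203, time 15≤26).
D4: dominated by D2 (cost 84≤102, time 15≤18).
D5: dominated by D2 (cost 84≤107, time 15≤18).
D6: dominated by D2 (cost 84≤203, time 15≤19).
D7: not dominated.
D8: dominated by D2 (cost 84≤165, time 15≤15).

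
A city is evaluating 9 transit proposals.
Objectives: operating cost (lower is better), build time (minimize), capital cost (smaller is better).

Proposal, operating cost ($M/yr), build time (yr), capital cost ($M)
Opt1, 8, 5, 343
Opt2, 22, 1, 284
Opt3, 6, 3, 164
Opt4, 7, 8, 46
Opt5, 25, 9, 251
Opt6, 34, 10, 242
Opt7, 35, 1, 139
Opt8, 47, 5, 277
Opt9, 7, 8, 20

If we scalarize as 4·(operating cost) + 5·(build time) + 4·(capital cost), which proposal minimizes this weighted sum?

Opt1: 4·8 + 5·5 + 4·343 = 1429
Opt2: 4·22 + 5·1 + 4·284 = 1229
Opt3: 4·6 + 5·3 + 4·164 = 695
Opt4: 4·7 + 5·8 + 4·46 = 252
Opt5: 4·25 + 5·9 + 4·251 = 1149
Opt6: 4·34 + 5·10 + 4·242 = 1154
Opt7: 4·35 + 5·1 + 4·139 = 701
Opt8: 4·47 + 5·5 + 4·277 = 1321
Opt9: 4·7 + 5·8 + 4·20 = 148
Lowest: Opt9 at 148.

Opt9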